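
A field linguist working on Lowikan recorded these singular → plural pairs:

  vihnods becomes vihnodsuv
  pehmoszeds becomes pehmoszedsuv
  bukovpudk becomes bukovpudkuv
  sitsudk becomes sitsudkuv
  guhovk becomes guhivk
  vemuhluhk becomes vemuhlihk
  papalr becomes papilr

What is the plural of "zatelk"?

bukovpudk and guhovk both end in -k yet inflect differently (bukovpudkuv, guhivk), so the final letter is not what conditions the rule; the second-to-last letter is.
"zatelk" has second-to-last letter 'l'. The one such stem in the data (papalr → papilr) changes the last vowel to 'i' (as do guhovk, vemuhluhk), so the same rule applies.
The other pattern: stems whose second-to-last letter is 'd' add -uv.
So zatelk → zatilk.

zatilk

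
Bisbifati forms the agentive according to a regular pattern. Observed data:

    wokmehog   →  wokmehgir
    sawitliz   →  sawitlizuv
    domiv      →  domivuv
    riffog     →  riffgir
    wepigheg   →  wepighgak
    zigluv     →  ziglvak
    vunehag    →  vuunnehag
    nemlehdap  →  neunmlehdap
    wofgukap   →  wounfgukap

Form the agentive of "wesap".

vunehag and wepigheg both end in -g yet inflect differently (vuunnehag, wepighgak), so the final letter is not what conditions the rule; the last vowel is.
"wesap" has last vowel 'a'. The stems whose last vowel is 'a' (vunehag → vuunnehag, wofgukap → wounfgukap, nemlehdap → neunmlehdap) insert -un- after the first vowel.
So wesap → weunsap.

weunsap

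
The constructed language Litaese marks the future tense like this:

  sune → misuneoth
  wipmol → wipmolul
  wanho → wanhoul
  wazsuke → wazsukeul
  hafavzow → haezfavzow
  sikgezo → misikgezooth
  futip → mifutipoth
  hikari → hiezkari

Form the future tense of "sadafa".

wanho and sikgezo both end in -o yet inflect differently (wanhoul, misikgezooth), so the final letter is not what conditions the rule; the first letter is.
"sadafa" begins with s-. The stems beginning with s- (sikgezo → misikgezooth, sune → misuneoth) add mi- … -oth around the stem.
So sadafa → misadafaoth.

misadafaoth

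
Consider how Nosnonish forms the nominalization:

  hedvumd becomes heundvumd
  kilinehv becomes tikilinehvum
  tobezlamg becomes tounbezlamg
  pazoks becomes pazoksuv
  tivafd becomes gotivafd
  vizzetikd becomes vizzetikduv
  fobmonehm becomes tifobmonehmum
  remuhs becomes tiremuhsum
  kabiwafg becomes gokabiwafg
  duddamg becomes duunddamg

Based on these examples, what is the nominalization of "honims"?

kabiwafg and tobezlamg both end in -g yet inflect differently (gokabiwafg, tounbezlamg), so the final letter is not what conditions the rule; the second-to-last letter is.
"honims" has second-to-last letter 'm'. The stems whose second-to-last letter is 'm' (tobezlamg → tounbezlamg, duddamg → duunddamg, hedvumd → heundvumd) insert -un- after the first vowel.
So honims → hounnims.

hounnims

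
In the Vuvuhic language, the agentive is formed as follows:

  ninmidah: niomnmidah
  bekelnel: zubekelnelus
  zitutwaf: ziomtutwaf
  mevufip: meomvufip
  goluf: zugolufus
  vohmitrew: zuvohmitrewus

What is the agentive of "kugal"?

"kugal" has last vowel 'a'. The stems whose last vowel is 'a' (ninmidah → niomnmidah, zitutwaf → ziomtutwaf) insert -om- after the first vowel.
The other pattern: stems whose last vowel is 'e' or 'u' add zu- … -us around the stem.
So kugal → kuomgal.

kuomgal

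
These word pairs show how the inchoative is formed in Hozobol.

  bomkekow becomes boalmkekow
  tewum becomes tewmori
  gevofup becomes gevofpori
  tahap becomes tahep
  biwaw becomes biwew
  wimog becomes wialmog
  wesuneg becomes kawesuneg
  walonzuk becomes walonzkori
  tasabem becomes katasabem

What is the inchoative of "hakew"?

kahakew

"hakew" has last vowel 'e'. The stems whose last vowel is 'e' (tasabem → katasabem, wesuneg → kawesuneg) add the prefix ka-.
So hakew → kahakew.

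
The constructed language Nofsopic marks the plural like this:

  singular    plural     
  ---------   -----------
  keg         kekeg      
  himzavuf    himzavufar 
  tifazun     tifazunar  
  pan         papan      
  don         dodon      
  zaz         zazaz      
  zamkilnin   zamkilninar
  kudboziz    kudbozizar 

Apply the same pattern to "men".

memen

zaz and kudboziz both end in -z yet inflect differently (zazaz, kudbozizar), so the final letter is not what conditions the rule; the number of vowels is.
"men" has 1 vowel. The stems with 1 vowel (keg → kekeg, pan → papan, don → dodon) repeat the first consonant+vowel as a prefix.
So men → memen.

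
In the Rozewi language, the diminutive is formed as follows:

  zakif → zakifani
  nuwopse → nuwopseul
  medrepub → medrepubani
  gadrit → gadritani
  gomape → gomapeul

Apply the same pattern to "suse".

suseul

"suse" ends in a vowel. The stems ending in a vowel (nuwopse → nuwopseul, gomape → gomapeul) add -ul.
The other pattern: stems ending in a consonant add -ani.
So suse → suseul.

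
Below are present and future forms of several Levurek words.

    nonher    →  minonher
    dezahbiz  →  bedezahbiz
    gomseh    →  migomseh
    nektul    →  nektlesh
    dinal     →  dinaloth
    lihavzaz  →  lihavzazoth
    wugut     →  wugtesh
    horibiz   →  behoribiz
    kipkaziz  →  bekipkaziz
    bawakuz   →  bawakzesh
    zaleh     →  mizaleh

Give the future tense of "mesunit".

bemesunit

"mesunit" has last vowel 'i'. The stems whose last vowel is 'i' (dezahbiz → bedezahbiz, kipkaziz → bekipkaziz, horibiz → behoribiz) add the prefix be-.
So mesunit → bemesunit.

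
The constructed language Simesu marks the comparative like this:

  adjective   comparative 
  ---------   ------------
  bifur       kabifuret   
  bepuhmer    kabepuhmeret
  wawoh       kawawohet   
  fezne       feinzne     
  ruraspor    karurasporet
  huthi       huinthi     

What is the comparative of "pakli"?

painkli

fezne and bepuhmer both have last vowel 'e' yet inflect differently (feinzne, kabepuhmeret), so the last vowel is not what conditions the rule; whether the stem ends in a vowel or a consonant is.
"pakli" ends in a vowel. The stems ending in a vowel (huthi → huinthi, fezne → feinzne) insert -in- after the first vowel.
So pakli → painkli.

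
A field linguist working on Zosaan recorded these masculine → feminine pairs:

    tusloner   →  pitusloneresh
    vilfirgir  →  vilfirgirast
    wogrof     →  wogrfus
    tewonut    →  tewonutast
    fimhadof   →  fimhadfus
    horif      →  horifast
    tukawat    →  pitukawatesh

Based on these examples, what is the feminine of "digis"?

tusloner and vilfirgir both end in -r yet inflect differently (pitusloneresh, vilfirgirast), so the final letter is not what conditions the rule; the last vowel is.
"digis" has last vowel 'i'. The stems whose last vowel is 'i' (vilfirgir → vilfirgirast, horif → horifast) add -ast.
So digis → digisast.

digisast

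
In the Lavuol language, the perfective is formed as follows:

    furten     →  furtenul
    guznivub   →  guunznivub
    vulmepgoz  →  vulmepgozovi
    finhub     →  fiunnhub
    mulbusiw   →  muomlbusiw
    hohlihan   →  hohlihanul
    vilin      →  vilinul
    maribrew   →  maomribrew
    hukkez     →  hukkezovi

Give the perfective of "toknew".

toomknew

hukkez and maribrew both have last vowel 'e' yet inflect differently (hukkezovi, maomribrew), so the last vowel is not what conditions the rule; the final letter is.
"toknew" ends in -w. The stems ending in -w (mulbusiw → muomlbusiw, maribrew → maomribrew) insert -om- after the first vowel.
So toknew → toomknew.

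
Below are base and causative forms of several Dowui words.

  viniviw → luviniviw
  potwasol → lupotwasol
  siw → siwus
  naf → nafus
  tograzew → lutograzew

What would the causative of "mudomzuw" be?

tograzew and siw both end in -w yet inflect differently (lutograzew, siwus), so the final letter is not what conditions the rule; the number of vowels is.
"mudomzuw" has 3 vowels. The stems with 3 vowels (potwasol → lupotwasol, tograzew → lutograzew, viniviw → luviniviw) add the prefix lu-.
The other pattern: stems with 1 vowel add -us.
So mudomzuw → lumudomzuw.

lumudomzuw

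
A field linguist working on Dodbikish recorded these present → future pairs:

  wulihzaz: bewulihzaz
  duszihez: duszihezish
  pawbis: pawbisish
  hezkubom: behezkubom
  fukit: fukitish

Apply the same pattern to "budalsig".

budalsigish

wulihzaz and duszihez both end in -z yet inflect differently (bewulihzaz, duszihezish), so the final letter is not what conditions the rule; the last vowel is.
"budalsig" has last vowel 'i'. The stems whose last vowel is 'i' (pawbis → pawbisish, fukit → fukitish) add -ish.
So budalsig → budalsigish.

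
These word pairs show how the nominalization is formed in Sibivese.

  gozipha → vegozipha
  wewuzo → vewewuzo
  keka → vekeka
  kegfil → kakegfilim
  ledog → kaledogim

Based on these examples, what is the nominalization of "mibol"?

wewuzo and ledog both have last vowel 'o' yet inflect differently (vewewuzo, kaledogim), so the last vowel is not what conditions the rule; whether the stem ends in a vowel or a consonant is.
"mibol" ends in a consonant. The stems ending in a consonant (kegfil → kakegfilim, ledog → kaledogim) add ka- … -im around the stem.
The other pattern: stems ending in a vowel add the prefix ve-.
So mibol → kamibolim.

kamibolim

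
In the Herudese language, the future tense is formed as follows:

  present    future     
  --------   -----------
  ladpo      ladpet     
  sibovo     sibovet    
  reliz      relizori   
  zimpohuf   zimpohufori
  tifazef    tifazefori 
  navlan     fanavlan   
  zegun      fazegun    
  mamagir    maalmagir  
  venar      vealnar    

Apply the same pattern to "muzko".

zimpohuf and zegun both have last vowel 'u' yet inflect differently (zimpohufori, fazegun), so the last vowel is not what conditions the rule; the final letter is.
"muzko" ends in -o. The stems ending in -o (ladpo → ladpet, sibovo → sibovet) drop the final letter and add -et.
The other patterns: stems ending in -f or -z add -ori; stems ending in -n add the prefix fa-; stems ending in -r insert -al- after the first vowel.
So muzko → muzket.

muzket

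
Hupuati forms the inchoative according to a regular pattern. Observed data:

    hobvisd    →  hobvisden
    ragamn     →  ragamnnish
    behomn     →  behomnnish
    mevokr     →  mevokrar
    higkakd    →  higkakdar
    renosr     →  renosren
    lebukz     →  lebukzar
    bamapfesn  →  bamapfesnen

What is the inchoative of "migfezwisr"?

migfezwisren

bamapfesn and ragamn both end in -n yet inflect differently (bamapfesnen, ragamnnish), so the final letter is not what conditions the rule; the second-to-last letter is.
"migfezwisr" has second-to-last letter 's'. The stems whose second-to-last letter is 's' (renosr → renosren, hobvisd → hobvisden, bamapfesn → bamapfesnen) add -en.
The other patterns: stems whose second-to-last letter is 'm' double the final consonant and add -ish; stems whose second-to-last letter is 'k' add -ar.
So migfezwisr → migfezwisren.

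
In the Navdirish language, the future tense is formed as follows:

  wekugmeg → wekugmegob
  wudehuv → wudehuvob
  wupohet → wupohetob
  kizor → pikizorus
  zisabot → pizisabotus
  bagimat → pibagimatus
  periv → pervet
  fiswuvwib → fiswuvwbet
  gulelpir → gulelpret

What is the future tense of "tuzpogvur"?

tuzpogvurob

wupohet and zisabot both end in -t yet inflect differently (wupohetob, pizisabotus), so the final letter is not what conditions the rule; the last vowel is.
"tuzpogvur" has last vowel 'u'. The one such stem in the data (wudehuv → wudehuvob) adds -ob, so the same rule applies.
So tuzpogvur → tuzpogvurob.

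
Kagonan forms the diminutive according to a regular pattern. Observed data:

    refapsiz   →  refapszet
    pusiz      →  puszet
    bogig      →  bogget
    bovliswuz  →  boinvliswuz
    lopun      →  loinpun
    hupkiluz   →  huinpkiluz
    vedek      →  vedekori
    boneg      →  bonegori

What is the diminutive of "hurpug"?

huinrpug

refapsiz and bovliswuz both end in -z yet inflect differently (refapszet, boinvliswuz), so the final letter is not what conditions the rule; the last vowel is.
"hurpug" has last vowel 'u'. The stems whose last vowel is 'u' (bovliswuz → boinvliswuz, lopun → loinpun, hupkiluz → huinpkiluz) insert -in- after the first vowel.
So hurpug → huinrpug.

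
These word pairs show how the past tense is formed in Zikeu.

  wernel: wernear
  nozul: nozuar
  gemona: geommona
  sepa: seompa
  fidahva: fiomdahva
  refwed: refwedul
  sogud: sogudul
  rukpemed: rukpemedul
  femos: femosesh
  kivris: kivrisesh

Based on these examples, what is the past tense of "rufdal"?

wernel and refwed both have last vowel 'e' yet inflect differently (wernear, refwedul), so the last vowel is not what conditions the rule; the final letter is.
"rufdal" ends in -l. The stems ending in -l (wernel → wernear, nozul → nozuar) drop the final letter and add -ar.
The other patterns: stems ending in -a insert -om- after the first vowel; stems ending in -d add -ul; stems ending in -s add -esh.
So rufdal → rufdaar.

rufdaar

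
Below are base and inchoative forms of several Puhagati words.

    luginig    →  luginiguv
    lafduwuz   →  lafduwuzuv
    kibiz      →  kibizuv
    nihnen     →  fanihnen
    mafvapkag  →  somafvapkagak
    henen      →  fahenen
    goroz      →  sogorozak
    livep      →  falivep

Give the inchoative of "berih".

luginig and mafvapkag both end in -g yet inflect differently (luginiguv, somafvapkagak), so the final letter is not what conditions the rule; the last vowel is.
"berih" has last vowel 'i'. The stems whose last vowel is 'i' (kibiz → kibizuv, luginig → luginiguv) add -uv.
The other patterns: stems whose last vowel is 'e' add the prefix fa-; stems whose last vowel is 'a' or 'o' add so- … -ak around the stem.
So berih → berihuv.

berihuv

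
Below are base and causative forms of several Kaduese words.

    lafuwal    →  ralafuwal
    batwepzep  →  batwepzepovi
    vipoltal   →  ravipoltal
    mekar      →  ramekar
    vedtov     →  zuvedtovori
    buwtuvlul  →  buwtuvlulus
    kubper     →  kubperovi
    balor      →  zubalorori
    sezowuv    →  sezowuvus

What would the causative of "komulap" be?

vedtov and sezowuv both end in -v yet inflect differently (zuvedtovori, sezowuvus), so the final letter is not what conditions the rule; the last vowel is.
"komulap" has last vowel 'a'. The stems whose last vowel is 'a' (lafuwal → ralafuwal, mekar → ramekar, vipoltal → ravipoltal) add the prefix ra-.
The other patterns: stems whose last vowel is 'o' add zu- … -ori around the stem; stems whose last vowel is 'u' add -us; stems whose last vowel is 'e' add -ovi.
So komulap → rakomulap.

rakomulap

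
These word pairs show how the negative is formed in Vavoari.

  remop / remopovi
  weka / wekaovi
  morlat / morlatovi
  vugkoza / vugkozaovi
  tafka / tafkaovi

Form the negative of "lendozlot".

lendozlotovi

Every pair shown (remop → remopovi, weka → wekaovi, morlat → morlatovi, …) follows the same rule: add -ovi.
So lendozlot → lendozlotovi.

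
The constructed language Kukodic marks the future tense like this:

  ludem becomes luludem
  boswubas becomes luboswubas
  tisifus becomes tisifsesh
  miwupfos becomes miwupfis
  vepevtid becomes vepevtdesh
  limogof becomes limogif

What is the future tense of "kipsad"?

lukipsad

boswubas and miwupfos both end in -s yet inflect differently (luboswubas, miwupfis), so the final letter is not what conditions the rule; the last vowel is.
"kipsad" has last vowel 'a'. The one such stem in the data (boswubas → luboswubas) adds the prefix lu-, so the same rule applies.
The other patterns: stems whose last vowel is 'o' change the last vowel to 'i'; stems whose last vowel is 'i' or 'u' delete the last vowel and add -esh.
So kipsad → lukipsad.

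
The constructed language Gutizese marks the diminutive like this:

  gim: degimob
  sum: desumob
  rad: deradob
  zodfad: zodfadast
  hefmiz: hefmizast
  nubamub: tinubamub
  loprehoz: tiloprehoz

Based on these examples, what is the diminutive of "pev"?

depevob

"pev" has 1 vowel. The stems with 1 vowel (gim → degimob, sum → desumob, rad → deradob) add de- … -ob around the stem.
The other patterns: stems with 2 vowels add -ast; stems with 3 vowels add the prefix ti-.
So pev → depevob.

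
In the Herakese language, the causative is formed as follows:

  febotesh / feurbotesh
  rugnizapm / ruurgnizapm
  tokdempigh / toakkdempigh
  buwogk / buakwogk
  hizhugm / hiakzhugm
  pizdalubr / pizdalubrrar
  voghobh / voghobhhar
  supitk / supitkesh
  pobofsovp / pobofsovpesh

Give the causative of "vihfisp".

viurhfisp

febotesh and tokdempigh both end in -h yet inflect differently (feurbotesh, toakkdempigh), so the final letter is not what conditions the rule; the second-to-last letter is.
"vihfisp" has second-to-last letter 's'. The one such stem in the data (febotesh → feurbotesh) inserts -ur- after the first vowel (as does rugnizapm), so the same rule applies.
So vihfisp → viurhfisp.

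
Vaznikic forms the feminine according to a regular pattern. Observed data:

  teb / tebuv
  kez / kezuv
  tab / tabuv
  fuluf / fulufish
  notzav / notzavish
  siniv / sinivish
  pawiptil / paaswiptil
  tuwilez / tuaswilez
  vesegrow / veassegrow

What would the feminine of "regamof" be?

"regamof" has 3 vowels. The stems with 3 vowels (pawiptil → paaswiptil, tuwilez → tuaswilez, vesegrow → veassegrow) insert -as- after the first vowel.
So regamof → reasgamof.

reasgamof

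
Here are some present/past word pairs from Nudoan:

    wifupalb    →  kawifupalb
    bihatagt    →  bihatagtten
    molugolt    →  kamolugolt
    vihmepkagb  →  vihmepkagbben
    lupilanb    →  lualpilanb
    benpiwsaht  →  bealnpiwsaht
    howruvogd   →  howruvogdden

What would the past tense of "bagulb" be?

kabagulb

wifupalb and vihmepkagb both end in -b yet inflect differently (kawifupalb, vihmepkagbben), so the final letter is not what conditions the rule; the second-to-last letter is.
"bagulb" has second-to-last letter 'l'. The stems whose second-to-last letter is 'l' (wifupalb → kawifupalb, molugolt → kamolugolt) add the prefix ka-.
The other patterns: stems whose second-to-last letter is 'g' double the final consonant and add -en; stems whose second-to-last letter is 'h' or 'n' insert -al- after the first vowel.
So bagulb → kabagulb.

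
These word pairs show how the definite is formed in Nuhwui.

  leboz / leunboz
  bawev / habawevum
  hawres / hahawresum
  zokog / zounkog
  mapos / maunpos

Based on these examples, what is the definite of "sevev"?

"sevev" has last vowel 'e'. The stems whose last vowel is 'e' (bawev → habawevum, hawres → hahawresum) add ha- … -um around the stem.
The other pattern: stems whose last vowel is 'o' insert -un- after the first vowel.
So sevev → hasevevum.

hasevevum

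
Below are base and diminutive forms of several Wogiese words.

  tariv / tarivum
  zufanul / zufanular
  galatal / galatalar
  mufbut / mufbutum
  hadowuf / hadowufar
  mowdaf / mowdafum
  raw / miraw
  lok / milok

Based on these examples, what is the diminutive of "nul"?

minul

"nul" has 1 vowel. The stems with 1 vowel (lok → milok, raw → miraw) add the prefix mi-.
So nul → minul.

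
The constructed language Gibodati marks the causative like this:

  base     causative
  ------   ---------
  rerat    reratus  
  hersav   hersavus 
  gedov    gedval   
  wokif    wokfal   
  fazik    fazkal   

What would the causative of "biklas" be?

biklasus

"biklas" has last vowel 'a'. The stems whose last vowel is 'a' (rerat → reratus, hersav → hersavus) add -us.
So biklas → biklasus.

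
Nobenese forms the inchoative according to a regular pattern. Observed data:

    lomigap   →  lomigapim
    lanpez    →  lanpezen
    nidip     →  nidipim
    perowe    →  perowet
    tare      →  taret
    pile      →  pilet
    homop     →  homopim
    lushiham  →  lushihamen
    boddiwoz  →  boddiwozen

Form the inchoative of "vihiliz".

vihilizen

homop and boddiwoz both have last vowel 'o' yet inflect differently (homopim, boddiwozen), so the last vowel is not what conditions the rule; the final letter is.
"vihiliz" ends in -z. The stems ending in -z (boddiwoz → boddiwozen, lanpez → lanpezen) add -en.
So vihiliz → vihilizen.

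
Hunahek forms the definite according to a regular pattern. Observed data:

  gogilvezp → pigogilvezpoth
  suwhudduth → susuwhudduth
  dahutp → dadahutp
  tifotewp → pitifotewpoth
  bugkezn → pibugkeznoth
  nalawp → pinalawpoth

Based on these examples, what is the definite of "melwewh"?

dahutp and gogilvezp both end in -p yet inflect differently (dadahutp, pigogilvezpoth), so the final letter is not what conditions the rule; the second-to-last letter is.
"melwewh" has second-to-last letter 'w'. The stems whose second-to-last letter is 'w' (nalawp → pinalawpoth, tifotewp → pitifotewpoth) add pi- … -oth around the stem.
The other pattern: stems whose second-to-last letter is 't' repeat the first consonant+vowel as a prefix.
So melwewh → pimelwewhoth.

pimelwewhoth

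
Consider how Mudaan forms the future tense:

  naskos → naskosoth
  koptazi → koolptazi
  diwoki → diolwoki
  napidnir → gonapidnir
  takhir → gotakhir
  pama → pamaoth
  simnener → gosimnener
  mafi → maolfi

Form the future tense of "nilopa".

"nilopa" ends in -a. The one such stem in the data (pama → pamaoth) adds -oth, so the same rule applies.
The other patterns: stems ending in -i insert -ol- after the first vowel; stems ending in -r add the prefix go-.
So nilopa → nilopaoth.

nilopaoth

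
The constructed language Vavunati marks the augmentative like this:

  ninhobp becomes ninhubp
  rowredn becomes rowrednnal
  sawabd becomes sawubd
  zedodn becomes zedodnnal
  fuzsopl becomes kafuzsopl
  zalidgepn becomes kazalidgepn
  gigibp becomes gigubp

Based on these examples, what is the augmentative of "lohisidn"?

zedodn and zalidgepn both end in -n yet inflect differently (zedodnnal, kazalidgepn), so the final letter is not what conditions the rule; the second-to-last letter is.
"lohisidn" has second-to-last letter 'd'. The stems whose second-to-last letter is 'd' (zedodn → zedodnnal, rowredn → rowrednnal) double the final consonant and add -al.
The other patterns: stems whose second-to-last letter is 'b' change the last vowel to 'u'; stems whose second-to-last letter is 'p' add the prefix ka-.
So lohisidn → lohisidnnal.

lohisidnnal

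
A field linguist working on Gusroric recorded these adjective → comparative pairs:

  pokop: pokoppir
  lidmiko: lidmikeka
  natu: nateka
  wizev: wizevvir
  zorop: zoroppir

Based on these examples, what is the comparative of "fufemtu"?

fufemteka

"fufemtu" ends in a vowel. The stems ending in a vowel (lidmiko → lidmikeka, natu → nateka) drop the final letter and add -eka.
So fufemtu → fufemteka.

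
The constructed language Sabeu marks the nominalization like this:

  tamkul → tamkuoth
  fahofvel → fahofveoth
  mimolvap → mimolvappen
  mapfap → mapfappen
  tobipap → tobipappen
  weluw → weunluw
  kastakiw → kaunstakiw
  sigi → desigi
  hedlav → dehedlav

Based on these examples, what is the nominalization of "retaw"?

"retaw" ends in -w. The stems ending in -w (weluw → weunluw, kastakiw → kaunstakiw) insert -un- after the first vowel.
So retaw → reuntaw.

reuntaw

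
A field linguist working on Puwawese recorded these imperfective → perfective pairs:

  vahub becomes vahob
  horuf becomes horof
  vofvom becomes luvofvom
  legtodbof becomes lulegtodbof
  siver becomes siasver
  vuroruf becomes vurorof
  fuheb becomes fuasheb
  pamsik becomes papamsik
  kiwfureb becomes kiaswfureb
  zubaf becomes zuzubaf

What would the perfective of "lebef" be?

horuf and legtodbof both end in -f yet inflect differently (horof, lulegtodbof), so the final letter is not what conditions the rule; the last vowel is.
"lebef" has last vowel 'e'. The stems whose last vowel is 'e' (fuheb → fuasheb, siver → siasver, kiwfureb → kiaswfureb) insert -as- after the first vowel.
The other patterns: stems whose last vowel is 'u' change the last vowel to 'o'; stems whose last vowel is 'o' add the prefix lu-; stems whose last vowel is 'a' or 'i' repeat the first consonant+vowel as a prefix.
So lebef → leasbef.

leasbef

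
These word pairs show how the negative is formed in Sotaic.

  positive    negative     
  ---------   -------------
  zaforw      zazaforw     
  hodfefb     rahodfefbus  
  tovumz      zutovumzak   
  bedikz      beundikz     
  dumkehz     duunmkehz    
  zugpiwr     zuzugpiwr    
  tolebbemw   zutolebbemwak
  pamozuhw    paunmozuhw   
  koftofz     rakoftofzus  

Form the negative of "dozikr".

dounzikr

tovumz and koftofz both end in -z yet inflect differently (zutovumzak, rakoftofzus), so the final letter is not what conditions the rule; the second-to-last letter is.
"dozikr" has second-to-last letter 'k'. The one such stem in the data (bedikz → beundikz) inserts -un- after the first vowel (as do dumkehz, pamozuhw), so the same rule applies.
The other patterns: stems whose second-to-last letter is 'm' add zu- … -ak around the stem; stems whose second-to-last letter is 'f' add ra- … -us around the stem; stems whose second-to-last letter is 'r' or 'w' repeat the first consonant+vowel as a prefix.
So dozikr → dounzikr.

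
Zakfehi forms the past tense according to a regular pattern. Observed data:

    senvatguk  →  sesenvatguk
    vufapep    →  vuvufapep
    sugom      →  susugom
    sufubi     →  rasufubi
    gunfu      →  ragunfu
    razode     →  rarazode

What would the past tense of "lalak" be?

lalalak

gunfu and senvatguk both have last vowel 'u' yet inflect differently (ragunfu, sesenvatguk), so the last vowel is not what conditions the rule; whether the stem ends in a vowel or a consonant is.
"lalak" ends in a consonant. The stems ending in a consonant (vufapep → vuvufapep, sugom → susugom, senvatguk → sesenvatguk) repeat the first consonant+vowel as a prefix.
So lalak → lalalak.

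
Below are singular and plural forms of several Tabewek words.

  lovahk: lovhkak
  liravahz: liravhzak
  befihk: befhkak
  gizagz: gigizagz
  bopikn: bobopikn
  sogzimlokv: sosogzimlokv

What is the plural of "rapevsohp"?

liravahz and gizagz both end in -z yet inflect differently (liravhzak, gigizagz), so the final letter is not what conditions the rule; the second-to-last letter is.
"rapevsohp" has second-to-last letter 'h'. The stems whose second-to-last letter is 'h' (lovahk → lovhkak, liravahz → liravhzak, befihk → befhkak) delete the last vowel and add -ak.
So rapevsohp → rapevshpak.

rapevshpak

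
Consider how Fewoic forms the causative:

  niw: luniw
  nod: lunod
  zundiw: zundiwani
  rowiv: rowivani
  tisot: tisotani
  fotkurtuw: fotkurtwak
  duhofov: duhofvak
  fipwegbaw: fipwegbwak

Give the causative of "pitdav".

pitdavani

niw and zundiw both end in -w yet inflect differently (luniw, zundiwani), so the final letter is not what conditions the rule; the number of vowels is.
"pitdav" has 2 vowels. The stems with 2 vowels (zundiw → zundiwani, rowiv → rowivani, tisot → tisotani) add -ani.
So pitdav → pitdavani.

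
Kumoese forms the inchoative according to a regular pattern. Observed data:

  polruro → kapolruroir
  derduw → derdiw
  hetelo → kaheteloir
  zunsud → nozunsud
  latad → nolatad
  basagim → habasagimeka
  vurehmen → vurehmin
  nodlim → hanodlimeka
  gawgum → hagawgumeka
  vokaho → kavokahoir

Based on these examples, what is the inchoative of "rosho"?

karoshoir

"rosho" ends in -o. The stems ending in -o (vokaho → kavokahoir, hetelo → kaheteloir, polruro → kapolruroir) add ka- … -ir around the stem.
The other patterns: stems ending in -d add the prefix no-; stems ending in -n or -w change the last vowel to 'i'; stems ending in -m add ha- … -eka around the stem.
So rosho → karoshoir.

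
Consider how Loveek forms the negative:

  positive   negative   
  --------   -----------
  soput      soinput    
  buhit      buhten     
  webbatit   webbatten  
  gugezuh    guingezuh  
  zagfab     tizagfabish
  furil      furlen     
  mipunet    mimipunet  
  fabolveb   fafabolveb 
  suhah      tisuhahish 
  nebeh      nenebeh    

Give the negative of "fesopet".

fefesopet

suhah and gugezuh both end in -h yet inflect differently (tisuhahish, guingezuh), so the final letter is not what conditions the rule; the last vowel is.
"fesopet" has last vowel 'e'. The stems whose last vowel is 'e' (mipunet → mimipunet, nebeh → nenebeh, fabolveb → fafabolveb) repeat the first consonant+vowel as a prefix.
The other patterns: stems whose last vowel is 'i' delete the last vowel and add -en; stems whose last vowel is 'a' add ti- … -ish around the stem; stems whose last vowel is 'u' insert -in- after the first vowel.
So fesopet → fefesopet.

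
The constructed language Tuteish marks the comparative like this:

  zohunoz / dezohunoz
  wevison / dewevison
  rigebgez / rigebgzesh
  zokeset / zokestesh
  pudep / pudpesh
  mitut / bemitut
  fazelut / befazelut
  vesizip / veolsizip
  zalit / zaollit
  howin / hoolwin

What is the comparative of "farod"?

defarod

"farod" has last vowel 'o'. The stems whose last vowel is 'o' (zohunoz → dezohunoz, wevison → dewevison) add the prefix de-.
So farod → defarod.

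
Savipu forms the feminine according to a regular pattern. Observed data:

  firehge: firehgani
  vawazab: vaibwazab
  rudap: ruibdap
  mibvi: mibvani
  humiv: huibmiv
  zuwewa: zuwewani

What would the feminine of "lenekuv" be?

leibnekuv

"lenekuv" ends in a consonant. The stems ending in a consonant (vawazab → vaibwazab, rudap → ruibdap, humiv → huibmiv) insert -ib- after the first vowel.
The other pattern: stems ending in a vowel drop the final letter and add -ani.
So lenekuv → leibnekuv.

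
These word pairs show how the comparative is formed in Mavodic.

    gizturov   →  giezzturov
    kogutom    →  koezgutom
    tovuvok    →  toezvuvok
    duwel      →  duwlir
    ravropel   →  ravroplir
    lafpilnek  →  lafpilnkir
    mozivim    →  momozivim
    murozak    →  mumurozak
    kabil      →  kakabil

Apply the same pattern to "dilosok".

tovuvok and lafpilnek both end in -k yet inflect differently (toezvuvok, lafpilnkir), so the final letter is not what conditions the rule; the last vowel is.
"dilosok" has last vowel 'o'. The stems whose last vowel is 'o' (gizturov → giezzturov, kogutom → koezgutom, tovuvok → toezvuvok) insert -ez- after the first vowel.
The other patterns: stems whose last vowel is 'e' delete the last vowel and add -ir; stems whose last vowel is 'a' or 'i' repeat the first consonant+vowel as a prefix.
So dilosok → diezlosok.

diezlosok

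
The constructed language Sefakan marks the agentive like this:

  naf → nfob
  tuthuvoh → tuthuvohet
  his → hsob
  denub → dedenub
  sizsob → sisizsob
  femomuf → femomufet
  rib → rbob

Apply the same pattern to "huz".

rib and denub both end in -b yet inflect differently (rbob, dedenub), so the final letter is not what conditions the rule; the number of vowels is.
"huz" has 1 vowel. The stems with 1 vowel (his → hsob, naf → nfob, rib → rbob) delete the last vowel and add -ob.
So huz → hzob.

hzob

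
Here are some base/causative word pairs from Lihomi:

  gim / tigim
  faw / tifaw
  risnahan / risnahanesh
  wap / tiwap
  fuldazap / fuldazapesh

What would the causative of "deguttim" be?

wap and fuldazap both end in -p yet inflect differently (tiwap, fuldazapesh), so the final letter is not what conditions the rule; the number of vowels is.
"deguttim" has 3 vowels. The stems with 3 vowels (risnahan → risnahanesh, fuldazap → fuldazapesh) add -esh.
The other pattern: stems with 1 vowel add the prefix ti-.
So deguttim → deguttimesh.

deguttimesh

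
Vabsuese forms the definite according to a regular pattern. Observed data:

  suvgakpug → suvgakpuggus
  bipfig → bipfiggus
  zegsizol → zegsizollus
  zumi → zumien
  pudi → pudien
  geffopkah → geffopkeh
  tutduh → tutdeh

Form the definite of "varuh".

bipfig and zumi both have last vowel 'i' yet inflect differently (bipfiggus, zumien), so the last vowel is not what conditions the rule; the final letter is.
"varuh" ends in -h. The stems ending in -h (geffopkah → geffopkeh, tutduh → tutdeh) change the last vowel to 'e'.
The other patterns: stems ending in -g or -l double the final consonant and add -us; stems ending in -i add -en.
So varuh → vareh.

vareh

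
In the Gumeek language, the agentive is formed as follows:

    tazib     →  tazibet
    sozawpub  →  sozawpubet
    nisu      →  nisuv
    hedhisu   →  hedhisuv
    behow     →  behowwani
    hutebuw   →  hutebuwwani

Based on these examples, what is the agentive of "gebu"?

gebuv

sozawpub and nisu both have last vowel 'u' yet inflect differently (sozawpubet, nisuv), so the last vowel is not what conditions the rule; the final letter is.
"gebu" ends in -u. The stems ending in -u (nisu → nisuv, hedhisu → hedhisuv) drop the final letter and add -uv.
The other patterns: stems ending in -b add -et; stems ending in -w double the final consonant and add -ani.
So gebu → gebuv.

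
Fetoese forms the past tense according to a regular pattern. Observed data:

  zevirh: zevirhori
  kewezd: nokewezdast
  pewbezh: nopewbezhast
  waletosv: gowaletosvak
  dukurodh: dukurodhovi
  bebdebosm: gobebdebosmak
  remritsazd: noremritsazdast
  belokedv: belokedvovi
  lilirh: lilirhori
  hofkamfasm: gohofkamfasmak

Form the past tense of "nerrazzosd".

zevirh and dukurodh both end in -h yet inflect differently (zevirhori, dukurodhovi), so the final letter is not what conditions the rule; the second-to-last letter is.
"nerrazzosd" has second-to-last letter 's'. The stems whose second-to-last letter is 's' (bebdebosm → gobebdebosmak, hofkamfasm → gohofkamfasmak, waletosv → gowaletosvak) add go- … -ak around the stem.
The other patterns: stems whose second-to-last letter is 'r' add -ori; stems whose second-to-last letter is 'd' add -ovi; stems whose second-to-last letter is 'z' add no- … -ast around the stem.
So nerrazzosd → gonerrazzosdak.

gonerrazzosdak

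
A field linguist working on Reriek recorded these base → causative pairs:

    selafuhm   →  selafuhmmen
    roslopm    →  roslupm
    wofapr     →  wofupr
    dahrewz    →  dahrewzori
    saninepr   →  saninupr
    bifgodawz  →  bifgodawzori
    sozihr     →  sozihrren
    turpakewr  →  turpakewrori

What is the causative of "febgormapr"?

wofapr and turpakewr both end in -r yet inflect differently (wofupr, turpakewrori), so the final letter is not what conditions the rule; the second-to-last letter is.
"febgormapr" has second-to-last letter 'p'. The stems whose second-to-last letter is 'p' (wofapr → wofupr, roslopm → roslupm, saninepr → saninupr) change the last vowel to 'u'.
The other patterns: stems whose second-to-last letter is 'w' add -ori; stems whose second-to-last letter is 'h' double the final consonant and add -en.
So febgormapr → febgormupr.

febgormupr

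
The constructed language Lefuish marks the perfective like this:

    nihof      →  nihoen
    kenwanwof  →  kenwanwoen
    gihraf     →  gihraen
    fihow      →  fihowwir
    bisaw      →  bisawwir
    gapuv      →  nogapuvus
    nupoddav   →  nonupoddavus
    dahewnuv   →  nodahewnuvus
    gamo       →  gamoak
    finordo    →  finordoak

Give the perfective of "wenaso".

wenasoak

nihof and fihow both have last vowel 'o' yet inflect differently (nihoen, fihowwir), so the last vowel is not what conditions the rule; the final letter is.
"wenaso" ends in -o. The stems ending in -o (gamo → gamoak, finordo → finordoak) add -ak.
The other patterns: stems ending in -f drop the final letter and add -en; stems ending in -w double the final consonant and add -ir; stems ending in -v add no- … -us around the stem.
So wenaso → wenasoak.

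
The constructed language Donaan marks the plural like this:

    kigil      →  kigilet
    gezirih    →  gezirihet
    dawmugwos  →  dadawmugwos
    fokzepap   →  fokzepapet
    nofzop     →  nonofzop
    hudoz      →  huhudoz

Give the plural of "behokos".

bebehokos

"behokos" has last vowel 'o'. The stems whose last vowel is 'o' (hudoz → huhudoz, nofzop → nonofzop, dawmugwos → dadawmugwos) repeat the first consonant+vowel as a prefix.
The other pattern: stems whose last vowel is 'a' or 'i' add -et.
So behokos → bebehokos.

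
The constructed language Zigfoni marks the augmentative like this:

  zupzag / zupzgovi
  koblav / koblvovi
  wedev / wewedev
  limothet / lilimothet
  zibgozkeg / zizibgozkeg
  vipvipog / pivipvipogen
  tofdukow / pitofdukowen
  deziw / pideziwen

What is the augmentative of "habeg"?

hahabeg

koblav and wedev both end in -v yet inflect differently (koblvovi, wewedev), so the final letter is not what conditions the rule; the last vowel is.
"habeg" has last vowel 'e'. The stems whose last vowel is 'e' (wedev → wewedev, limothet → lilimothet, zibgozkeg → zizibgozkeg) repeat the first consonant+vowel as a prefix.
The other patterns: stems whose last vowel is 'a' delete the last vowel and add -ovi; stems whose last vowel is 'i' or 'o' add pi- … -en around the stem.
So habeg → hahabeg.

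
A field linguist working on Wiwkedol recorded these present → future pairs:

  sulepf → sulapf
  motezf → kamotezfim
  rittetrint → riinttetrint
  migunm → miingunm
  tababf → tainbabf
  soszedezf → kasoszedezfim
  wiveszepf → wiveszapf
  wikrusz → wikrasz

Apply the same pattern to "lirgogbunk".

liinrgogbunk

soszedezf and tababf both end in -f yet inflect differently (kasoszedezfim, tainbabf), so the final letter is not what conditions the rule; the second-to-last letter is.
"lirgogbunk" has second-to-last letter 'n'. The stems whose second-to-last letter is 'n' (rittetrint → riinttetrint, migunm → miingunm) insert -in- after the first vowel.
The other patterns: stems whose second-to-last letter is 'z' add ka- … -im around the stem; stems whose second-to-last letter is 'p' or 's' change the last vowel to 'a'.
So lirgogbunk → liinrgogbunk.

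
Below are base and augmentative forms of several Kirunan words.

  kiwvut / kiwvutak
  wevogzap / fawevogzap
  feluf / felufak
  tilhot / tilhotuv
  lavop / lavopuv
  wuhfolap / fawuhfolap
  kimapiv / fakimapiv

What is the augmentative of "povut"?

kiwvut and tilhot both end in -t yet inflect differently (kiwvutak, tilhotuv), so the final letter is not what conditions the rule; the last vowel is.
"povut" has last vowel 'u'. The stems whose last vowel is 'u' (kiwvut → kiwvutak, feluf → felufak) add -ak.
The other patterns: stems whose last vowel is 'o' add -uv; stems whose last vowel is 'a' or 'i' add the prefix fa-.
So povut → povutak.

povutak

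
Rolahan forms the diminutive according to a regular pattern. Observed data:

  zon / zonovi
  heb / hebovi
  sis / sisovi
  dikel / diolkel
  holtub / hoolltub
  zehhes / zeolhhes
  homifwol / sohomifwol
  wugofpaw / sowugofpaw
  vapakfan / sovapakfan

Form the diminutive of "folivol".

sofolivol

heb and holtub both end in -b yet inflect differently (hebovi, hoolltub), so the final letter is not what conditions the rule; the number of vowels is.
"folivol" has 3 vowels. The stems with 3 vowels (homifwol → sohomifwol, wugofpaw → sowugofpaw, vapakfan → sovapakfan) add the prefix so-.
The other patterns: stems with 1 vowel add -ovi; stems with 2 vowels insert -ol- after the first vowel.
So folivol → sofolivol.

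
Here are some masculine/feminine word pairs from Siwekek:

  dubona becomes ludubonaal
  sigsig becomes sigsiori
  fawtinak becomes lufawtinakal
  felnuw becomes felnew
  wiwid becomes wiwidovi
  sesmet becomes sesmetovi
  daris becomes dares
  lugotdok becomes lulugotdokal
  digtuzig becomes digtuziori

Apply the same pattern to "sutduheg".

sutduheori

digtuzig and wiwid both have last vowel 'i' yet inflect differently (digtuziori, wiwidovi), so the last vowel is not what conditions the rule; the final letter is.
"sutduheg" ends in -g. The stems ending in -g (digtuzig → digtuziori, sigsig → sigsiori) drop the final letter and add -ori.
So sutduheg → sutduheori.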